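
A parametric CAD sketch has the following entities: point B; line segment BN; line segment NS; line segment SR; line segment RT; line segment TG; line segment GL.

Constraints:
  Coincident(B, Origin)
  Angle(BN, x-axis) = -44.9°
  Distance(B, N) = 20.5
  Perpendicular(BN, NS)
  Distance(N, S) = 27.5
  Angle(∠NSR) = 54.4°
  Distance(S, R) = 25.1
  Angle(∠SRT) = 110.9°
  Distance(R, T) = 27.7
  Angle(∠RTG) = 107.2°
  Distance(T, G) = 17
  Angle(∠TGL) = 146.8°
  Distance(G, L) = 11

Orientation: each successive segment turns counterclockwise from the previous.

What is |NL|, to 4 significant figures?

15.88

B is at the origin; BN runs at -44.9° with length 20.5, so N = (14.52, -14.47). BN is perpendicular to NS, so NS runs at 45.10°; with |NS| = 27.5, S = (33.93, 5.009). ∠NSR = 54.4° gives SR at 170.7° from the x-axis; with |SR| = 25.1, R = (9.162, 9.065). ∠SRT = 110.9° gives RT at -120.2° from the x-axis; with |RT| = 27.7, T = (-4.771, -14.88). ∠RTG = 107.2° gives TG at -47.40° from the x-axis; with |TG| = 17.0, G = (6.736, -27.39). ∠TGL = 146.8° gives GL at -14.20° from the x-axis; with |GL| = 11.0, L = (17.40, -30.09). Then |NL| = |L − N| = 15.88.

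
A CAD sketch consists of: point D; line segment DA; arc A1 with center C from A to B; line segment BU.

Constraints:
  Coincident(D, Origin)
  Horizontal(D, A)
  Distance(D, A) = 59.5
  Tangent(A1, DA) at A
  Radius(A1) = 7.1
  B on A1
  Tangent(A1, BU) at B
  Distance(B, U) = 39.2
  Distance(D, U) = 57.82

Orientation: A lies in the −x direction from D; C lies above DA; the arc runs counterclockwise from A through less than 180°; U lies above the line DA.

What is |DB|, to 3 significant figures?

53.0

Checks: |CB| = 7.100 ✓; ∠(CB, BU) = 90.00° ✓; |BU| = 39.20 ✓; |DU| = 57.82 ✓.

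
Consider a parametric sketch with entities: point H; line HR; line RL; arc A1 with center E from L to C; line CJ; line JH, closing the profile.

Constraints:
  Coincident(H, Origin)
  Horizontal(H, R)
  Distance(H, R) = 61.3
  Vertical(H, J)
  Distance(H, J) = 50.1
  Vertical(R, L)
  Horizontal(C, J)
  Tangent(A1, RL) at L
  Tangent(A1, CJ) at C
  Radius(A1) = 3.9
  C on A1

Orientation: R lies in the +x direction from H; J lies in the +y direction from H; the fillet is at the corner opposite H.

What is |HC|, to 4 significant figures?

76.19

H is at the origin; HR is horizontal with |HR| = 61.3 and R on the +x side, so R = (61.30, 0.000). HJ is vertical with |HJ| = 50.1 and J on the +y side, so J = (0.000, 50.10). The virtual corner opposite H is at (61.30, 50.10). Tangency of A1 to RL means the radius EL is perpendicular to RL and tangency of A1 to CJ means the radius EC is perpendicular to CJ, with radius 3.9, so the center E sits 3.9 in from both sides at E = (57.40, 46.20). That places the tangent points at L = (61.30, 46.20) on RL and C = (57.40, 50.10) on CJ. Then |HC| = |C − H| = 76.19.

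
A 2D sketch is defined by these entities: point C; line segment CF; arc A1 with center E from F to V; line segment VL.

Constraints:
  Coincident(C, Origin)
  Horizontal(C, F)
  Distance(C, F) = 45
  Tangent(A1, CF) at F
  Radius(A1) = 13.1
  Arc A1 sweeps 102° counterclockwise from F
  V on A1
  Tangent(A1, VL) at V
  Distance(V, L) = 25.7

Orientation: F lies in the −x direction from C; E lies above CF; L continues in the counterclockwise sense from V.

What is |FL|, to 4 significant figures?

41.64

C is at the origin; C and F share the same y with |CF| = 45.0 and F on the −x side, so F = (-45.00, 0.000). The tangent condition forces EF to be normal to CF, so E = F + (0, 13.1) = (-45.00, 13.10). On A1, F sits at bearing -90° from E; a 102° counterclockwise sweep puts V at bearing 12°, so V = E + 13.1·(cos 12°, sin 12°) = (-32.19, 15.82). Since A1 is tangent to VL there, EV ⟂ VL, so VL runs along (−sin 12°, cos 12°); with |VL| = 25.7, L = (-37.53, 40.96). Then |FL| = |L − F| = 41.64.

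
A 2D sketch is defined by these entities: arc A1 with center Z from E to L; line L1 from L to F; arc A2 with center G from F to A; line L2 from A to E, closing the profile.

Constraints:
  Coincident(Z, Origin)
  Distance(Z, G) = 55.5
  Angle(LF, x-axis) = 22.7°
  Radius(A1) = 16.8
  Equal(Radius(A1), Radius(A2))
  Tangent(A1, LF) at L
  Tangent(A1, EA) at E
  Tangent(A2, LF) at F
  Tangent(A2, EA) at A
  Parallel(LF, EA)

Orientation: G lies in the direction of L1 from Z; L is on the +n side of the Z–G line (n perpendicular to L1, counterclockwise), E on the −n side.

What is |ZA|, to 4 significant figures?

57.99

The slot axis is L1's direction at 22.7°, so u = (cos 22.7°, sin 22.7°) = (0.9225, 0.3859) and n = (−sin 22.7°, cos 22.7°) = (-0.3859, 0.9225). Z is at the origin and G lies 55.5 along u from Z, so G = 55.5·u = (51.20, 21.42). Tangency of A1 to both parallel lines with radius 16.8 puts L and E at Z ± 16.8·n: L = (-6.483, 15.50), E = (6.483, -15.50). Equal radii place F and A the same way about G: F = G + 16.8·n = (44.72, 36.92), A = G − 16.8·n = (57.68, 5.919). Then |ZA| = |A − Z| = 57.99.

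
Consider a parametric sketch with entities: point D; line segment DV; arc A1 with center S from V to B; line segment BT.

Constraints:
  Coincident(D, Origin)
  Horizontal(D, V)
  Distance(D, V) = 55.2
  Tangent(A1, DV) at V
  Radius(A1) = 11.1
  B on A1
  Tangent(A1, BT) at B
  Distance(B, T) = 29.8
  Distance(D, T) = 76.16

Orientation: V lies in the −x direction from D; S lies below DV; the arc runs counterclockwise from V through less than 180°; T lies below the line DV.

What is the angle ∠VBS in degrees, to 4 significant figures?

42.54°

D is at the origin; DV is horizontal with |DV| = 55.2 and V on the −x side, so V = (-55.20, 0.000). Tangency of A1 to DV means the radius SV is perpendicular to DV, so S = V + (0, -11.1) = (-55.20, -11.10). Since SB ⟂ BT (tangency), |ST| = √(11.1² + 29.8²) = 31.80 regardless of where B sits on A1. So T lies on both circle(D, 76.16) and circle(S, 31.80); the below-DV intersection is T = (-63.70, -41.74). B is the foot of the tangent from T: B = (-66.26, -12.05).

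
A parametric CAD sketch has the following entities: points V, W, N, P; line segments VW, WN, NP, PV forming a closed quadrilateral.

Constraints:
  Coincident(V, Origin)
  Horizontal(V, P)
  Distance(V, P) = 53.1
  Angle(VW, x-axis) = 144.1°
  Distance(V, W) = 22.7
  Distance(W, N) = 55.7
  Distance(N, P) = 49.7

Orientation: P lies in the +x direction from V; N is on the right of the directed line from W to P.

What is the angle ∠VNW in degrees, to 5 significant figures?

11.445°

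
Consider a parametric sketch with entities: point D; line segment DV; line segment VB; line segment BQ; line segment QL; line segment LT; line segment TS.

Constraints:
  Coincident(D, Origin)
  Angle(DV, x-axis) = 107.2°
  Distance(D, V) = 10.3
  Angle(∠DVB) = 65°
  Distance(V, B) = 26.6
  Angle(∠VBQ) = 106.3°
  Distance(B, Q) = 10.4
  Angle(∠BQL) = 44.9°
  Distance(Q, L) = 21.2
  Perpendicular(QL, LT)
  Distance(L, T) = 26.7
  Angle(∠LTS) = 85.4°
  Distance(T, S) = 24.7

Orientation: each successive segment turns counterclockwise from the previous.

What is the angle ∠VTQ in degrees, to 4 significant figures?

54.86°

D is at the origin; DV runs at 107.2° with length 10.3, so V = (-3.046, 9.839). ∠DVB = 65.0° gives VB at -137.8° from the x-axis; with |VB| = 26.6, B = (-22.75, -8.028). ∠VBQ = 106.3° gives BQ at -64.10° from the x-axis; with |BQ| = 10.4, Q = (-18.21, -17.38). ∠BQL = 44.9° gives QL at 71.00° from the x-axis; with |QL| = 21.2, L = (-11.31, 2.661). The perpendicularity gives LT at right angles to QL, so LT runs at 161.0°; with |LT| = 26.7, T = (-36.55, 11.35). Then cos ∠VTQ = TV·TQ / (|TV||TQ|), giving 54.86°.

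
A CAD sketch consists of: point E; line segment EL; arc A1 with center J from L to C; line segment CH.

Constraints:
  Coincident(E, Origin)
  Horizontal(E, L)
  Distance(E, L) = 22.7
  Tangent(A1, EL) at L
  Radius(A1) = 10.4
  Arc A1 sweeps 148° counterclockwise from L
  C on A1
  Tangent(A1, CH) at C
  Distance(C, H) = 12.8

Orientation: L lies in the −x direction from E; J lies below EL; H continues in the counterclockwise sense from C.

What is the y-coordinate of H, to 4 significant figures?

-26.00

E is at the origin; EL is horizontal with |EL| = 22.7 and L on the −x side, so L = (-22.70, 0.000). Tangency of A1 to EL means the radius JL is perpendicular to EL, so J = L + (0, -10.4) = (-22.70, -10.40). On A1, L sits at bearing 90° from J; a 148° counterclockwise sweep puts C at bearing 238°, so C = J + 10.4·(cos 238°, sin 238°) = (-28.21, -19.22). A1 meets CH tangentially, so JC is at right angles to CH, so CH runs along (−sin 238°, cos 238°); with |CH| = 12.8, H = (-17.36, -26.00). So H.y = -26.00.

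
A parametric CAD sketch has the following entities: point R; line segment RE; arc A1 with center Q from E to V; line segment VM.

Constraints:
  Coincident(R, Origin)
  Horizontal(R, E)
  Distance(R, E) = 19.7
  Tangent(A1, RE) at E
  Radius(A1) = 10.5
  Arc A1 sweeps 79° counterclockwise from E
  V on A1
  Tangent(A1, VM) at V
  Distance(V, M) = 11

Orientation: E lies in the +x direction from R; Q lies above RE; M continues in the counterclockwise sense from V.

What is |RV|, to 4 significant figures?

31.19

R is at the origin; R and E share the same y with |RE| = 19.7 and E on the +x side, so E = (19.70, 0.000). Since A1 is tangent to RE there, QE ⟂ RE, so Q = E + (0, 10.5) = (19.70, 10.50). On A1, E sits at bearing -90° from Q; a 79° counterclockwise sweep puts V at bearing -11°, so V = Q + 10.5·(cos -11°, sin -11°) = (30.01, 8.497). Then |RV| = |V − R| = 31.19.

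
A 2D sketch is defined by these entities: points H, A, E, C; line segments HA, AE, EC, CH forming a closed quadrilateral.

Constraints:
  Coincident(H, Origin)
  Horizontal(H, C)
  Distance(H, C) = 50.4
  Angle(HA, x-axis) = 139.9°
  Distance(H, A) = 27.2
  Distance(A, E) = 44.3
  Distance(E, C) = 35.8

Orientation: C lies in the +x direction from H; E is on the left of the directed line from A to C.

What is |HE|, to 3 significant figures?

32.8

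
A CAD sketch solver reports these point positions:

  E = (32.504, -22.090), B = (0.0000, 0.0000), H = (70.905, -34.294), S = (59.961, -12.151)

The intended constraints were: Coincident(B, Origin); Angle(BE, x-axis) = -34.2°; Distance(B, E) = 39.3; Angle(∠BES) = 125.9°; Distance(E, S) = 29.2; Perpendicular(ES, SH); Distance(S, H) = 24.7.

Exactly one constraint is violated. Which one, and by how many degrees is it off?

Perpendicular(ES, SH) — off by 6.40°.

B = (0.00, 0.00) ✓; BE at -34.20° ✓; |BE| = 39.30 ✓; ∠BES = 125.9° ✓; |ES| = 29.20 ✓; ∠(ES, SH) = 83.60° ✗; |SH| = 24.70 ✓.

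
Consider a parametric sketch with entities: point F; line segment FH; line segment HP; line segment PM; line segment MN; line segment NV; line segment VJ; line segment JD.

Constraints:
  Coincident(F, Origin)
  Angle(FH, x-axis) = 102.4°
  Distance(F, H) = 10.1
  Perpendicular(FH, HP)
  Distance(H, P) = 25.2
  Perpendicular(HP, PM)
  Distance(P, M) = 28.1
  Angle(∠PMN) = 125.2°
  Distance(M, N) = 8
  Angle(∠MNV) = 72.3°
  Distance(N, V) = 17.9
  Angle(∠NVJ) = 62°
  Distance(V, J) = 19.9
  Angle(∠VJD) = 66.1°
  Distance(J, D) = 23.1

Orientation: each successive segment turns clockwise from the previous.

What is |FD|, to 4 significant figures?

34.48

F is at the origin; FH runs at 102.4° with length 10.1, so H = (-2.169, 9.864). FH is perpendicular to HP, so HP runs at 12.40°; with |HP| = 25.2, P = (22.44, 15.28). The perpendicularity gives PM at right angles to HP, so PM runs at -77.60°; with |PM| = 28.1, M = (28.48, -12.17). ∠PMN = 125.2° gives MN at -132.4° from the x-axis; with |MN| = 8.0, N = (23.08, -18.08). ∠MNV = 72.3° gives NV at 119.9° from the x-axis; with |NV| = 17.9, V = (14.16, -2.559). ∠NVJ = 62.0° gives VJ at 1.900° from the x-axis; with |VJ| = 19.9, J = (34.05, -1.899). ∠VJD = 66.1° gives JD at -112.0° from the x-axis; with |JD| = 23.1, D = (25.40, -23.32). Then |FD| = |D − F| = 34.48.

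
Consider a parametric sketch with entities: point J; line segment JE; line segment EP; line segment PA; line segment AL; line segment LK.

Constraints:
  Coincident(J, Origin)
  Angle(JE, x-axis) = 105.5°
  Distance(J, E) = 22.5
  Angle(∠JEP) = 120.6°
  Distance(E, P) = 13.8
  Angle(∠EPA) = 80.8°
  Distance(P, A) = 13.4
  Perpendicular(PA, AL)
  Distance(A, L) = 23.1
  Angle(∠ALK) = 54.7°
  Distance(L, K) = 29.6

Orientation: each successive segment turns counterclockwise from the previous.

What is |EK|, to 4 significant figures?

15.04

J is at the origin; JE runs at 105.5° with length 22.5, so E = (-6.013, 21.68). ∠JEP = 120.6° gives EP at 164.9° from the x-axis; with |EP| = 13.8, P = (-19.34, 25.28). ∠EPA = 80.8° gives PA at -95.90° from the x-axis; with |PA| = 13.4, A = (-20.71, 11.95). PA is perpendicular to AL, so AL runs at -5.900°; with |AL| = 23.1, L = (2.264, 9.573). ∠ALK = 54.7° gives LK at 119.4° from the x-axis; with |LK| = 29.6, K = (-12.27, 35.36). Then |EK| = |K − E| = 15.04.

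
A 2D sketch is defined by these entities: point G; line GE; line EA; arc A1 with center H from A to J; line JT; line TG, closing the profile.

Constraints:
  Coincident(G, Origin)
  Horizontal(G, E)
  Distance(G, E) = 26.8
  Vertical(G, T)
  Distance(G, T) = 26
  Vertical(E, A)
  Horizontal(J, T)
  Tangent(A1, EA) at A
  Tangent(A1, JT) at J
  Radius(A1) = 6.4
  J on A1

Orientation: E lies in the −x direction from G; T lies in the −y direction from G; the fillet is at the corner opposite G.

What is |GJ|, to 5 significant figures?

33.048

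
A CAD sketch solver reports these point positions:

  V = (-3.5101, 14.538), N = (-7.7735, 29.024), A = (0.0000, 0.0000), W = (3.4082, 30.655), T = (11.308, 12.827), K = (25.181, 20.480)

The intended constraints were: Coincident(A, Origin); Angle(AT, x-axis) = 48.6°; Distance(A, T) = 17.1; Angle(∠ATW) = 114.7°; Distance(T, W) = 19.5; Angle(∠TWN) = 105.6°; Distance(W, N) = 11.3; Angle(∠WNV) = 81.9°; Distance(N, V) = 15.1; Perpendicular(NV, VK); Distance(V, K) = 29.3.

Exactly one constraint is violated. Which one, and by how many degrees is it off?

Perpendicular(NV, VK) — off by 4.70°.

A = (0.00, 0.00) ✓; AT at 48.60° ✓; |AT| = 17.10 ✓; ∠ATW = 114.7° ✓; |TW| = 19.50 ✓; ∠TWN = 105.6° ✓; |WN| = 11.30 ✓; ∠WNV = 81.90° ✓; |NV| = 15.10 ✓; ∠(NV, VK) = 85.30° ✗; |VK| = 29.30 ✓.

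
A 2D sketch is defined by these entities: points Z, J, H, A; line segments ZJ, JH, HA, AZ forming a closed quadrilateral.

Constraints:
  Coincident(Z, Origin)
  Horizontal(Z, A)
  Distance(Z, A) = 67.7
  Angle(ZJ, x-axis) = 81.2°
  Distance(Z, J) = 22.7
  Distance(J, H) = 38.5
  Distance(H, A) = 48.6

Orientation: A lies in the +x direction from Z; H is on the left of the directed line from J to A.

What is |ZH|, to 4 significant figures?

54.51

Checks: Z.y = 0.00, A.y = 0.00 ✓; |JH| = 38.50 ✓; |HA| = 48.60 ✓.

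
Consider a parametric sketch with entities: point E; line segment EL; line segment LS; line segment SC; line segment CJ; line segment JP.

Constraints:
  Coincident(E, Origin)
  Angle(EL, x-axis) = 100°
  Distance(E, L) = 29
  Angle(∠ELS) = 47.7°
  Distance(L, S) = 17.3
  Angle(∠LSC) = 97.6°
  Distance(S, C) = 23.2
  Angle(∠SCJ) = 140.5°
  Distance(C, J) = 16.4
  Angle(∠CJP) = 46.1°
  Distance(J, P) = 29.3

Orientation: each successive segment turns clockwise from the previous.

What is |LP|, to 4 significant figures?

9.637

E is at the origin; EL runs at 100.0° with length 29.0, so L = (-5.036, 28.56). ∠ELS = 47.7° gives LS at -32.30° from the x-axis; with |LS| = 17.3, S = (9.587, 19.32). ∠LSC = 97.6° gives SC at -114.7° from the x-axis; with |SC| = 23.2, C = (-0.1073, -1.762). ∠SCJ = 140.5° gives CJ at -154.2° from the x-axis; with |CJ| = 16.4, J = (-14.87, -8.900). ∠CJP = 46.1° gives JP at 71.90° from the x-axis; with |JP| = 29.3, P = (-5.770, 18.95). Then |LP| = |P − L| = 9.637.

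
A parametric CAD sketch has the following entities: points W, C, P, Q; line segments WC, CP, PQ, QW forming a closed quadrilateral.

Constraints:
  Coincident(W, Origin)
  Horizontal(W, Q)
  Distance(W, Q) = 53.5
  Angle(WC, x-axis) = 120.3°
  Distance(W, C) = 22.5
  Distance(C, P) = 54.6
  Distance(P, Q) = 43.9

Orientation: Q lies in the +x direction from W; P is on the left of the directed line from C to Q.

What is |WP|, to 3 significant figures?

56.6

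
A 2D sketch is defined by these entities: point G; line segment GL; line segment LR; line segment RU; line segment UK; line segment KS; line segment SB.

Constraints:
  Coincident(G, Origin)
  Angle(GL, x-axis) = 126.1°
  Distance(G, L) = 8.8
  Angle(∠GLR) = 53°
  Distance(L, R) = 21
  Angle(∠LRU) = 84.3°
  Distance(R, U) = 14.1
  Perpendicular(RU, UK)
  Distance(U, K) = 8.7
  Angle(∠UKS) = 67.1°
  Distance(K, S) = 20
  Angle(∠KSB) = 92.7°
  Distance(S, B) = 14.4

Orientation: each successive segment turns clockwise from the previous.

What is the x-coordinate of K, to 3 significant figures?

5.55

G is at the origin; GL runs at 126.1° with length 8.8, so L = (-5.18, 7.11). ∠GLR = 53.0° gives LR at -0.900° from the x-axis; with |LR| = 21.0, R = (15.8, 6.78). ∠LRU = 84.3° gives RU at -96.6° from the x-axis; with |RU| = 14.1, U = (14.2, -7.23). The perpendicularity gives UK at right angles to RU, so UK runs at 173°; with |UK| = 8.7, K = (5.55, -6.23). So K.x = 5.55.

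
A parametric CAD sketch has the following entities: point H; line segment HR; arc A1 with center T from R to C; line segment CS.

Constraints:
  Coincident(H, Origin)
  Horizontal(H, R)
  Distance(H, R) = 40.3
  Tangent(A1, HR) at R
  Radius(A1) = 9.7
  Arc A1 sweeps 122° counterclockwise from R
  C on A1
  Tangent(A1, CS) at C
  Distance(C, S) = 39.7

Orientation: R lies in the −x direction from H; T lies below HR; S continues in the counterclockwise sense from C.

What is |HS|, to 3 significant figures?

55.8

H is at the origin; H and R share the same y with |HR| = 40.3 and R on the −x side, so R = (-40.3, 0.00). Tangency of A1 to HR means the radius TR is perpendicular to HR, so T = R + (0, -9.7) = (-40.3, -9.70). On A1, R sits at bearing 90° from T; a 122° counterclockwise sweep puts C at bearing 212°, so C = T + 9.7·(cos 212°, sin 212°) = (-48.5, -14.8). A1 meets CS tangentially, so TC is at right angles to CS, so CS runs along (−sin 212°, cos 212°); with |CS| = 39.7, S = (-27.5, -48.5). Then |HS| = |S − H| = 55.8.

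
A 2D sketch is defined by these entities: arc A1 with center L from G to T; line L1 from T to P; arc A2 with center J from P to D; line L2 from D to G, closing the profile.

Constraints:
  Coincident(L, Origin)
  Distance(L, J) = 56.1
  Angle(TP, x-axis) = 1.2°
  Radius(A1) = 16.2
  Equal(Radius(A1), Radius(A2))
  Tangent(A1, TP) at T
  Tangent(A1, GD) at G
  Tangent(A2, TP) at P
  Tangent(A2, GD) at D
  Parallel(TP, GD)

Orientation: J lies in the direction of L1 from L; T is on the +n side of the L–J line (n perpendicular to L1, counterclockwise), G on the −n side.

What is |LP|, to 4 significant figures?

58.39

The slot axis is L1's direction at 1.2°, so u = (cos 1.2°, sin 1.2°) = (0.9998, 0.02094) and n = (−sin 1.2°, cos 1.2°) = (-0.02094, 0.9998). L is at the origin and J lies 56.1 along u from L, so J = 56.1·u = (56.09, 1.175). Tangency of A1 to both parallel lines with radius 16.2 puts T and G at L ± 16.2·n: T = (-0.3393, 16.20), G = (0.3393, -16.20). Equal radii place P and D the same way about J: P = J + 16.2·n = (55.75, 17.37), D = J − 16.2·n = (56.43, -15.02). Then |LP| = |P − L| = 58.39.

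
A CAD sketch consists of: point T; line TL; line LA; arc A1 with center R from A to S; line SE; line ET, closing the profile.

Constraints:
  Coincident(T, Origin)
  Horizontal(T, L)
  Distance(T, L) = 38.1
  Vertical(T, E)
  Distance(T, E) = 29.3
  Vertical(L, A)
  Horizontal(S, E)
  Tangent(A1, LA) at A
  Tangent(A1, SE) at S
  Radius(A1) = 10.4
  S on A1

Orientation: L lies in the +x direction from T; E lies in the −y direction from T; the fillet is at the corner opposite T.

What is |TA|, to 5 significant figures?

42.530

T is at the origin; T and L share the same y with |TL| = 38.1 and L on the +x side, so L = (38.100, 0.0000). TE is vertical with |TE| = 29.3 and E on the −y side, so E = (0.0000, -29.300). The virtual corner opposite T is at (38.100, -29.300). Tangency of A1 to LA means the radius RA is perpendicular to LA and the tangent condition forces RS to be normal to SE, with radius 10.4, so the center R sits 10.4 in from both sides at R = (27.700, -18.900). That places the tangent points at A = (38.100, -18.900) on LA and S = (27.700, -29.300) on SE. Then |TA| = |A − T| = 42.530.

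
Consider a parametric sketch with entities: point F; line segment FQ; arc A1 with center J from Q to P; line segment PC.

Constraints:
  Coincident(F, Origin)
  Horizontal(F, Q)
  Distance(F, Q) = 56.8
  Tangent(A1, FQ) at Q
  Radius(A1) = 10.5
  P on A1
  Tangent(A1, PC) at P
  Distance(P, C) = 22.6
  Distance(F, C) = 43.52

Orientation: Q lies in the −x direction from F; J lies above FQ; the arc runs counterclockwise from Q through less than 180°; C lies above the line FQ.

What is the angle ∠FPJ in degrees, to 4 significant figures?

154.7°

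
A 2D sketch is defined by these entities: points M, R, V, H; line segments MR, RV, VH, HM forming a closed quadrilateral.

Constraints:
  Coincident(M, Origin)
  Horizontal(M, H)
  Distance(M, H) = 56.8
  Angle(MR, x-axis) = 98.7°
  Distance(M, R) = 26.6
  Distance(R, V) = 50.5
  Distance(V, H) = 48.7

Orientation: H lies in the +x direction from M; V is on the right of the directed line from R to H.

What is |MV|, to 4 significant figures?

24.91

Checks: |RV| = 50.50 ✓; |VH| = 48.70 ✓.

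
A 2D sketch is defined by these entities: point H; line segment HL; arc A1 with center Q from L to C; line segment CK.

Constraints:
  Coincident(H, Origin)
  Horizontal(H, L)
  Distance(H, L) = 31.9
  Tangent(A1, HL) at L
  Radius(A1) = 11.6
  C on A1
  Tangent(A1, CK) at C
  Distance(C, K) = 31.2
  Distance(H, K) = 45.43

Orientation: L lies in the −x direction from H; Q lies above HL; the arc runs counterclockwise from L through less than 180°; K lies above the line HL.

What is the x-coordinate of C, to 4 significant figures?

-20.34

Checks: H = (0.00, 0.00) ✓; |QC| = 11.60 ✓; ∠(QC, CK) = 90.00° ✓; |CK| = 31.20 ✓; |HK| = 45.43 ✓.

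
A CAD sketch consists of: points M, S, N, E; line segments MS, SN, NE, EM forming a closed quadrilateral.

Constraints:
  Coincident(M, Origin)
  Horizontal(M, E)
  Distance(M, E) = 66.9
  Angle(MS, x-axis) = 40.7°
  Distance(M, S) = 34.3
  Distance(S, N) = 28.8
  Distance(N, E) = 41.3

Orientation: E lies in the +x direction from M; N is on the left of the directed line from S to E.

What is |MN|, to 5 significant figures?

62.938

Checks: |SN| = 28.80 ✓; |NE| = 41.30 ✓.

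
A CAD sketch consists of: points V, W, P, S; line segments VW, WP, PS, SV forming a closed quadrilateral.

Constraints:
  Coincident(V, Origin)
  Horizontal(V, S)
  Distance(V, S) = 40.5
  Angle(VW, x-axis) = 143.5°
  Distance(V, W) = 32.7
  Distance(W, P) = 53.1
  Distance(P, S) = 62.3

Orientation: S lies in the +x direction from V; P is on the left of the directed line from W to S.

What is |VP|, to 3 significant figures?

57.1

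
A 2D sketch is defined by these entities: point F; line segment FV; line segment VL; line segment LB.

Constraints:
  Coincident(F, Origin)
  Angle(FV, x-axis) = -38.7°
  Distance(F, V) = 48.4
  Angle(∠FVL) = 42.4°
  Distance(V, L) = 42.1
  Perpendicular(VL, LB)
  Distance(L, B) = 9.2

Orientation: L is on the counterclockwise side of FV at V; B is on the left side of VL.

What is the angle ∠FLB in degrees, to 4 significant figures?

11.03°

F is at the origin; FV runs at -38.7° with length 48.4, so V = 48.4·(cos -38.7°, sin -38.7°) = (37.77, -30.26). ∠FVL = 42.4°, so VL runs at -38.7° + (180° − 42.4°) = 98.90° from the x-axis; with |VL| = 42.1, L = V + 42.1·(cos 98.90°, sin 98.90°) = (31.26, 11.33). VL ⟂ LB; with |LB| = 9.2 on the left of VL, B = L + 9.2·(-0.9880, -0.1547) = (22.17, 9.908). Then cos ∠FLB = LF·LB / (|LF||LB|), giving 11.03°.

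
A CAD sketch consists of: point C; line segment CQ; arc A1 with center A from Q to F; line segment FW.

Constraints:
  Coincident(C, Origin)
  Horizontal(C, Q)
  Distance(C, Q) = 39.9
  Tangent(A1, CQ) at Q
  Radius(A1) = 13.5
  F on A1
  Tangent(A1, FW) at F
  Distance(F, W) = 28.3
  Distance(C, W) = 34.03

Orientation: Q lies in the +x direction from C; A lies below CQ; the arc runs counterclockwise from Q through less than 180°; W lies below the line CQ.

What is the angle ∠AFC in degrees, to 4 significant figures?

162.8°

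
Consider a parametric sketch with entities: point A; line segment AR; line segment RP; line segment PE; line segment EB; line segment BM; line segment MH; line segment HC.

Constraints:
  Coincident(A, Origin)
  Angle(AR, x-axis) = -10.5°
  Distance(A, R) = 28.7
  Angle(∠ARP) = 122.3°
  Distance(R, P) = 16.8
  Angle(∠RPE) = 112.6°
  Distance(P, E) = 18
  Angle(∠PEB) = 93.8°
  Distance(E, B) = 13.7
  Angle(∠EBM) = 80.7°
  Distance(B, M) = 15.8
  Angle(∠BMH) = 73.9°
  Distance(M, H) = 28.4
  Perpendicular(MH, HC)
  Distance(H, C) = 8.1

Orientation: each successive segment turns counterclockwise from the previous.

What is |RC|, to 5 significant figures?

38.472

A is at the origin; AR runs at -10.5° with length 28.7, so R = (28.219, -5.2302). ∠ARP = 122.3° gives RP at 47.200° from the x-axis; with |RP| = 16.8, P = (39.634, 7.0965). ∠RPE = 112.6° gives PE at 114.60° from the x-axis; with |PE| = 18.0, E = (32.141, 23.463). ∠PEB = 93.8° gives EB at -159.20° from the x-axis; with |EB| = 13.7, B = (19.334, 18.598). ∠EBM = 80.7° gives BM at -59.900° from the x-axis; with |BM| = 15.8, M = (27.258, 4.9284). ∠BMH = 73.9° gives MH at 46.200° from the x-axis; with |MH| = 28.4, H = (46.915, 25.426). MH is perpendicular to HC, so HC runs at 136.20°; with |HC| = 8.1, C = (41.068, 31.033). Then |RC| = |C − R| = 38.472.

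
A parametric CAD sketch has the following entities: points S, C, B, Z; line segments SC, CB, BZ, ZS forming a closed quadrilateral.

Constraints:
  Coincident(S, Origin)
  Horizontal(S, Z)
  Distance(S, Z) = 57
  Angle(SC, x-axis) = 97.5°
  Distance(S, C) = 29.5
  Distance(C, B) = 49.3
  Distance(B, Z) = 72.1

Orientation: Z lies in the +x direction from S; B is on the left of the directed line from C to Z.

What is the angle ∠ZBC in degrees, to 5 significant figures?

64.409°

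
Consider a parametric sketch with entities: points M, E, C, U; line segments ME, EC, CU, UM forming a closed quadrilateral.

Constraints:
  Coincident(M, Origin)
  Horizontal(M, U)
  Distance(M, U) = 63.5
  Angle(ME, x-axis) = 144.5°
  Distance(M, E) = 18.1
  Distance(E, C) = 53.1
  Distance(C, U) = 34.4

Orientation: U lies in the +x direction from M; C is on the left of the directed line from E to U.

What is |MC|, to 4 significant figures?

43.15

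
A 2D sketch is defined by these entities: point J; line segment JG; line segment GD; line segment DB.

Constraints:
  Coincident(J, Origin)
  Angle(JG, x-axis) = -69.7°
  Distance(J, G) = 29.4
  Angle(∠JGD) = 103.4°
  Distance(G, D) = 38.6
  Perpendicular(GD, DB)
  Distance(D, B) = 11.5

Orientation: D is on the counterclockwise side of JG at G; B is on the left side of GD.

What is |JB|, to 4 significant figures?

48.53

J is at the origin; JG runs at -69.7° with length 29.4, so G = 29.4·(cos -69.7°, sin -69.7°) = (10.20, -27.57). ∠JGD = 103.4°, so GD runs at -69.7° + (180° − 103.4°) = 6.900° from the x-axis; with |GD| = 38.6, D = G + 38.6·(cos 6.900°, sin 6.900°) = (48.52, -22.94). GD is perpendicular to DB; with |DB| = 11.5 on the left of GD, B = D + 11.5·(-0.1201, 0.9928) = (47.14, -11.52). Then |JB| = |B − J| = 48.53.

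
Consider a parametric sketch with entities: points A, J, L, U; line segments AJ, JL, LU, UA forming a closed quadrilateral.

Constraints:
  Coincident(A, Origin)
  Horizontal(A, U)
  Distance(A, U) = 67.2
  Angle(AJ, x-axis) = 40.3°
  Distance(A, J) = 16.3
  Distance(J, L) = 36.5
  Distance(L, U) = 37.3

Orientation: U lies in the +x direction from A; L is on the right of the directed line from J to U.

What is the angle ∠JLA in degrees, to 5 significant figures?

24.489°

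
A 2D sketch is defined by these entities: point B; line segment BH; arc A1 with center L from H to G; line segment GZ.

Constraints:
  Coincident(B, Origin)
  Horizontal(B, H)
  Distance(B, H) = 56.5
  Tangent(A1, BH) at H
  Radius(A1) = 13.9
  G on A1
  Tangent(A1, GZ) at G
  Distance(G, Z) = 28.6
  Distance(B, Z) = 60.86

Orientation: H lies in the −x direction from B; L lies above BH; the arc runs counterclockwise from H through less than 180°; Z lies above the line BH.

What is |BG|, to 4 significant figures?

44.91

Checks: |LG| = 13.90 ✓; ∠(LG, GZ) = 90.00° ✓; |GZ| = 28.60 ✓; |BZ| = 60.86 ✓.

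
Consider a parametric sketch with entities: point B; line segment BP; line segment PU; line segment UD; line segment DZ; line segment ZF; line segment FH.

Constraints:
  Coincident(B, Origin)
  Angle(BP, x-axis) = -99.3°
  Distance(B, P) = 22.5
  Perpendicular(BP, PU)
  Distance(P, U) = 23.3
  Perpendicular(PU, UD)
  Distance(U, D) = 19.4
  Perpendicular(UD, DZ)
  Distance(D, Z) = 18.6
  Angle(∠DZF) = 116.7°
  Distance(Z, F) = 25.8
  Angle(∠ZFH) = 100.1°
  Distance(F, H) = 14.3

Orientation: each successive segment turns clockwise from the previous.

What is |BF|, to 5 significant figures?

27.042

B is at the origin; BP runs at -99.3° with length 22.5, so P = (-3.6361, -22.204). The perpendicularity gives PU at right angles to BP, so PU runs at 170.70°; with |PU| = 23.3, U = (-26.630, -18.439). The perpendicularity gives UD at right angles to PU, so UD runs at 80.700°; with |UD| = 19.4, D = (-23.495, 0.70612). UD ⟂ DZ, so DZ runs at -9.3000°; with |DZ| = 18.6, Z = (-5.1392, -2.2997). ∠DZF = 116.7° gives ZF at -72.600° from the x-axis; with |ZF| = 25.8, F = (2.5761, -26.919). Then |BF| = |F − B| = 27.042.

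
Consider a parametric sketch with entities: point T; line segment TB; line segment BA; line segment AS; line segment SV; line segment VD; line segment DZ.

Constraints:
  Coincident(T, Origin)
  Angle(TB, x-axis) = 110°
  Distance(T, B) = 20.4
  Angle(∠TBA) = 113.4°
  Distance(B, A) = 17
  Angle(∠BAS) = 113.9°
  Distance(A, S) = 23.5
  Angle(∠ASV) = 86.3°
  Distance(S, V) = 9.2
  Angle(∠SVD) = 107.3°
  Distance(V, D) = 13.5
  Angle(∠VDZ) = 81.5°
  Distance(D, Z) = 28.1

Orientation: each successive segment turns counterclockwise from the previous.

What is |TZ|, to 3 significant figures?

46.2

∠SVD = 107.3° gives VD at 49.1° from the x-axis; with |VD| = 13.5, D = (-17.5, 5.82). ∠VDZ = 81.5° gives DZ at 148° from the x-axis; with |DZ| = 28.1, Z = (-41.2, 20.9). Then |TZ| = |Z − T| = 46.2.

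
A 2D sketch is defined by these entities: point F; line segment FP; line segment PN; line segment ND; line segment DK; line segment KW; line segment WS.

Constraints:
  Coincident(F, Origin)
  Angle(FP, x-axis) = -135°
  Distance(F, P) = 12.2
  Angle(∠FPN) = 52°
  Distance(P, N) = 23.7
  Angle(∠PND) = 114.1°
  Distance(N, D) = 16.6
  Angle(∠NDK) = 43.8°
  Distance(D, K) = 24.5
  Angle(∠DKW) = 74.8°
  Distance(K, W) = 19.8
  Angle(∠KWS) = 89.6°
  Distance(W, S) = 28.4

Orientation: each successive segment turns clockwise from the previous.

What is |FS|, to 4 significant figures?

34.80

∠DKW = 74.8° gives KW at 149.7° from the x-axis; with |KW| = 19.8, W = (-20.78, 9.807). ∠KWS = 89.6° gives WS at 59.30° from the x-axis; with |WS| = 28.4, S = (-6.279, 34.23). Then |FS| = |S − F| = 34.80.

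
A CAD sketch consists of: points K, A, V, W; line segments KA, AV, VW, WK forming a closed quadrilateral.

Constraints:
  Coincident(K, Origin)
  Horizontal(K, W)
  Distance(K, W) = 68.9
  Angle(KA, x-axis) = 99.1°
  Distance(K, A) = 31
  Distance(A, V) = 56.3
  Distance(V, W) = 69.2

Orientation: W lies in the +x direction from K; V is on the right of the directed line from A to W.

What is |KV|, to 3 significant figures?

25.3

Checks: |AV| = 56.30 ✓; |VW| = 69.20 ✓.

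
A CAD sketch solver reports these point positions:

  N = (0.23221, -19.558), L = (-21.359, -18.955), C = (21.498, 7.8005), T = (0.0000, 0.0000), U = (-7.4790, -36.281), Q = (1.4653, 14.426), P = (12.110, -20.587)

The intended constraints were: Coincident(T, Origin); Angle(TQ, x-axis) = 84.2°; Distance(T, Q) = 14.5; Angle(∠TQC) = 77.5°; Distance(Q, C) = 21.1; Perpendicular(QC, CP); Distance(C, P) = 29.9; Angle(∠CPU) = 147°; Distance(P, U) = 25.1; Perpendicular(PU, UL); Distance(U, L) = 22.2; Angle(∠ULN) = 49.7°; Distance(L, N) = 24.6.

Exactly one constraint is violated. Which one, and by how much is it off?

Distance(L, N) = 24.6 — off by 3.00.

T = (0.00, 0.00) ✓; TQ at 84.20° ✓; |TQ| = 14.50 ✓; ∠TQC = 77.50° ✓; |QC| = 21.10 ✓; ∠(QC, CP) = 90.00° ✓; |CP| = 29.90 ✓; ∠CPU = 147.0° ✓; |PU| = 25.10 ✓; ∠(PU, UL) = 90.00° ✓; |UL| = 22.20 ✓; ∠ULN = 49.70° ✓; |LN| = 21.60 ✗.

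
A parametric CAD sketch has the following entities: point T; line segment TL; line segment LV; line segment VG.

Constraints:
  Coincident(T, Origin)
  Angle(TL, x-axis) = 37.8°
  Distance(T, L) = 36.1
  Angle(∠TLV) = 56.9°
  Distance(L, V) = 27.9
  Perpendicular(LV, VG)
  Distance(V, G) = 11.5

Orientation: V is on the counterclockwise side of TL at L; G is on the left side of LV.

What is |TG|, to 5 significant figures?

20.451

T is at the origin; TL runs at 37.8° with length 36.1, so L = 36.1·(cos 37.8°, sin 37.8°) = (28.525, 22.126). ∠TLV = 56.9°, so LV runs at 37.8° + (180° − 56.9°) = 160.90° from the x-axis; with |LV| = 27.9, V = L + 27.9·(cos 160.90°, sin 160.90°) = (2.1605, 31.255). LV ⟂ VG; with |VG| = 11.5 on the left of LV, G = V + 11.5·(-0.32722, -0.94495) = (-1.6025, 20.388). Then |TG| = |G − T| = 20.451.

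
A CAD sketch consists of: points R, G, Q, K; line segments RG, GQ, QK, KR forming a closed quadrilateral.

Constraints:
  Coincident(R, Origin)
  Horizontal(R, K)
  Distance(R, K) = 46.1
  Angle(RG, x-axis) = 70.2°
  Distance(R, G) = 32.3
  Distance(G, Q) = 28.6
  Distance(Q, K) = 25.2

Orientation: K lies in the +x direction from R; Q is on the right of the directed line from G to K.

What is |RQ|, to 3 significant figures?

21.5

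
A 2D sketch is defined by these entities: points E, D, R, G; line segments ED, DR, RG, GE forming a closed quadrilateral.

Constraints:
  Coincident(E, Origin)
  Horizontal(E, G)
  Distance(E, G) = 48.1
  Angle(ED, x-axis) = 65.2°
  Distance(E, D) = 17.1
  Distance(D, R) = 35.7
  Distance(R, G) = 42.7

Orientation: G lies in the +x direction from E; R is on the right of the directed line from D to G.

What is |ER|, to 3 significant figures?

22.6

E is at the origin; E and G share the same y with |EG| = 48.1 and G in +x, so G = (48.1, 0). ED runs at 65.2° with |ED| = 17.1, so D = (7.17, 15.5). R is determined by |DR| = 35.7 and |RG| = 42.7 together: it lies at the intersection of circle(D, 35.7) and circle(G, 42.7). With |DG| = 43.8, the foot of the radical line on DG is 15.6 from D and the perpendicular offset is √(35.7² − 15.6²) = 32.1. Taking the right-of-DG solution: R = (10.4, -20.0).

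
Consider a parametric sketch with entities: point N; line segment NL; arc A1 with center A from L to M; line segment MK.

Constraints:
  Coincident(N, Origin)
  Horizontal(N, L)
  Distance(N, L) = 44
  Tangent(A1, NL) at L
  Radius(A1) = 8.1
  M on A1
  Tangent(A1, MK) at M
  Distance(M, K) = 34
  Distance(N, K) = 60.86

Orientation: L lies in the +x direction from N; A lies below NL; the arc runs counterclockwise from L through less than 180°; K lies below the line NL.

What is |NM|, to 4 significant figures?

37.37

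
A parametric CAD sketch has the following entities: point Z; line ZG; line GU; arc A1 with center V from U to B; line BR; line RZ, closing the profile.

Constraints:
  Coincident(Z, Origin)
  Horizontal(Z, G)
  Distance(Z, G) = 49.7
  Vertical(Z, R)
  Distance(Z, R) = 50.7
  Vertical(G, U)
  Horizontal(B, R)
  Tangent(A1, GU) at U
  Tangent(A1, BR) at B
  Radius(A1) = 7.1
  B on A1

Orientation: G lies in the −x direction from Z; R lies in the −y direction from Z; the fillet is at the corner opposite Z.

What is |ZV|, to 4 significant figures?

60.96

Z is at the origin; ZG is horizontal with |ZG| = 49.7 and G on the −x side, so G = (-49.70, 0.000). Z and R share the same x with |ZR| = 50.7 and R on the −y side, so R = (0.000, -50.70). The virtual corner opposite Z is at (-49.70, -50.70). Tangency of A1 to GU means the radius VU is perpendicular to GU and tangency of A1 to BR means the radius VB is perpendicular to BR, with radius 7.1, so the center V sits 7.1 in from both sides at V = (-42.60, -43.60). Then |ZV| = |V − Z| = 60.96.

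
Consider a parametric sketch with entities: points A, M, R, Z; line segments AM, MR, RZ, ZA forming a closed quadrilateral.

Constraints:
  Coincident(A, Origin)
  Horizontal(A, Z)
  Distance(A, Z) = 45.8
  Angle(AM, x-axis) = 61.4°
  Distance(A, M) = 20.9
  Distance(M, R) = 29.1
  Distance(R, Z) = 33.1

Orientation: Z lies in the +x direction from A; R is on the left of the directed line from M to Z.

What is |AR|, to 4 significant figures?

47.83

Checks: |MR| = 29.10 ✓; |RZ| = 33.10 ✓.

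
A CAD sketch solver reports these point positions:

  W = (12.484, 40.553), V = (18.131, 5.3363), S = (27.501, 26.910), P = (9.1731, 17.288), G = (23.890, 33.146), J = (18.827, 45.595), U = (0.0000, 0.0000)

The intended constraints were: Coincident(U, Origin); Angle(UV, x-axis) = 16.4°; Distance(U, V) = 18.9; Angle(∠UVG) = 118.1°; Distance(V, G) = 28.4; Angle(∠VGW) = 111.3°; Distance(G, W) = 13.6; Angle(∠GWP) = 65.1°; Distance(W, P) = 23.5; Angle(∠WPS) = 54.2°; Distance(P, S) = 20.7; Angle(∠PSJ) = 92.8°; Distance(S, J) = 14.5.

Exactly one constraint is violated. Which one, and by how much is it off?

Distance(S, J) = 14.5 — off by 6.10.

U = (0.00, 0.00) ✓; UV at 16.40° ✓; |UV| = 18.90 ✓; ∠UVG = 118.1° ✓; |VG| = 28.40 ✓; ∠VGW = 111.3° ✓; |GW| = 13.60 ✓; ∠GWP = 65.10° ✓; |WP| = 23.50 ✓; ∠WPS = 54.20° ✓; |PS| = 20.70 ✓; ∠PSJ = 92.80° ✓; |SJ| = 20.60 ✗.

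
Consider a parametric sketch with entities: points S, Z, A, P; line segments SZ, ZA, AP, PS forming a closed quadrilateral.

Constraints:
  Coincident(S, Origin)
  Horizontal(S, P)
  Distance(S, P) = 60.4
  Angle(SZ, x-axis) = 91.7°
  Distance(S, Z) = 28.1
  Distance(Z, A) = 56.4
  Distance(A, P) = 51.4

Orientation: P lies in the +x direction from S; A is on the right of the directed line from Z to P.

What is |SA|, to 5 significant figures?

30.289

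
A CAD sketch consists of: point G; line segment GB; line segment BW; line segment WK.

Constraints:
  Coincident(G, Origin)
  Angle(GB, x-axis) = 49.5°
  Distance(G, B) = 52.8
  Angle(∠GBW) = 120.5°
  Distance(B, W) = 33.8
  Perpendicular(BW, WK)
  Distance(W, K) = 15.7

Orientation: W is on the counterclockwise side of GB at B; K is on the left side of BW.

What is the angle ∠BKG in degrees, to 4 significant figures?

51.10°

∠GBW = 120.5°, so BW runs at 49.5° + (180° − 120.5°) = 109.0° from the x-axis; with |BW| = 33.8, W = B + 33.8·(cos 109.0°, sin 109.0°) = (23.29, 72.11). The perpendicularity gives WK at right angles to BW; with |WK| = 15.7 on the left of BW, K = W + 15.7·(-0.9455, -0.3256) = (8.442, 67.00). Then cos ∠BKG = KB·KG / (|KB||KG|), giving 51.10°.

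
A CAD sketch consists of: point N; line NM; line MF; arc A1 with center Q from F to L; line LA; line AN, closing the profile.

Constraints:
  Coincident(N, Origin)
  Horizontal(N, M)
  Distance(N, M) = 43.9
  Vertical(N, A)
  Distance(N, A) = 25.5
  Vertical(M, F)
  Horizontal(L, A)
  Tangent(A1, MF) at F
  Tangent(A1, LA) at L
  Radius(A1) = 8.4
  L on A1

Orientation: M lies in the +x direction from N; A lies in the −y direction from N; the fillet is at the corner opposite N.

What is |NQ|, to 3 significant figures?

39.4

N is at the origin; NM is horizontal with |NM| = 43.9 and M on the +x side, so M = (43.9, 0.00). NA is vertical with |NA| = 25.5 and A on the −y side, so A = (0.00, -25.5). The virtual corner opposite N is at (43.9, -25.5). A1 meets MF tangentially, so QF is at right angles to MF and tangency of A1 to LA means the radius QL is perpendicular to LA, with radius 8.4, so the center Q sits 8.4 in from both sides at Q = (35.5, -17.1). Then |NQ| = |Q − N| = 39.4.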